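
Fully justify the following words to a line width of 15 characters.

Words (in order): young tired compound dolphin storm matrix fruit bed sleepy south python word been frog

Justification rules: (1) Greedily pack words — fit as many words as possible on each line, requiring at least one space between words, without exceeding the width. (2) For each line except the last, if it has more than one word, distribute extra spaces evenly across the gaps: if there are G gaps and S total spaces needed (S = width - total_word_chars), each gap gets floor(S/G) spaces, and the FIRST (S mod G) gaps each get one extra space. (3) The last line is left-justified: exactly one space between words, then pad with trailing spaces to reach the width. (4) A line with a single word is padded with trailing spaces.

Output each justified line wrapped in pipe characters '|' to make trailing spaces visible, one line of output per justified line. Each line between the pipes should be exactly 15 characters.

Line 1: ['young', 'tired'] (min_width=11, slack=4)
Line 2: ['compound'] (min_width=8, slack=7)
Line 3: ['dolphin', 'storm'] (min_width=13, slack=2)
Line 4: ['matrix', 'fruit'] (min_width=12, slack=3)
Line 5: ['bed', 'sleepy'] (min_width=10, slack=5)
Line 6: ['south', 'python'] (min_width=12, slack=3)
Line 7: ['word', 'been', 'frog'] (min_width=14, slack=1)

Answer: |young     tired|
|compound       |
|dolphin   storm|
|matrix    fruit|
|bed      sleepy|
|south    python|
|word been frog |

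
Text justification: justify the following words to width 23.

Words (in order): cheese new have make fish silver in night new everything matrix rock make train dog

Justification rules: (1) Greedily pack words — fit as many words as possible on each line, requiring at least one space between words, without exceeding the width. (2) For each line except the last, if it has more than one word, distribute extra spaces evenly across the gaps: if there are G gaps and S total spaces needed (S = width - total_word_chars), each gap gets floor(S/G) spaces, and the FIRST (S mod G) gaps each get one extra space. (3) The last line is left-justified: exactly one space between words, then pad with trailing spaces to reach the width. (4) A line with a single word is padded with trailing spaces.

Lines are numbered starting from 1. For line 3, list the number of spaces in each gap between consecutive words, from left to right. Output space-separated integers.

Answer: 2 2

Derivation:
Line 1: ['cheese', 'new', 'have', 'make'] (min_width=20, slack=3)
Line 2: ['fish', 'silver', 'in', 'night'] (min_width=20, slack=3)
Line 3: ['new', 'everything', 'matrix'] (min_width=21, slack=2)
Line 4: ['rock', 'make', 'train', 'dog'] (min_width=19, slack=4)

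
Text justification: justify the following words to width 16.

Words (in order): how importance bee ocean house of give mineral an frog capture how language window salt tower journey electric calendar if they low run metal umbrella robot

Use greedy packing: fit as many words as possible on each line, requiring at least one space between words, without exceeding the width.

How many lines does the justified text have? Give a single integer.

Answer: 11

Derivation:
Line 1: ['how', 'importance'] (min_width=14, slack=2)
Line 2: ['bee', 'ocean', 'house'] (min_width=15, slack=1)
Line 3: ['of', 'give', 'mineral'] (min_width=15, slack=1)
Line 4: ['an', 'frog', 'capture'] (min_width=15, slack=1)
Line 5: ['how', 'language'] (min_width=12, slack=4)
Line 6: ['window', 'salt'] (min_width=11, slack=5)
Line 7: ['tower', 'journey'] (min_width=13, slack=3)
Line 8: ['electric'] (min_width=8, slack=8)
Line 9: ['calendar', 'if', 'they'] (min_width=16, slack=0)
Line 10: ['low', 'run', 'metal'] (min_width=13, slack=3)
Line 11: ['umbrella', 'robot'] (min_width=14, slack=2)
Total lines: 11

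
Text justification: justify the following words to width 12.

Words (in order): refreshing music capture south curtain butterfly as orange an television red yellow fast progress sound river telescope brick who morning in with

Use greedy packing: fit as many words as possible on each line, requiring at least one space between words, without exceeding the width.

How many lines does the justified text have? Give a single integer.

Answer: 16

Derivation:
Line 1: ['refreshing'] (min_width=10, slack=2)
Line 2: ['music'] (min_width=5, slack=7)
Line 3: ['capture'] (min_width=7, slack=5)
Line 4: ['south'] (min_width=5, slack=7)
Line 5: ['curtain'] (min_width=7, slack=5)
Line 6: ['butterfly', 'as'] (min_width=12, slack=0)
Line 7: ['orange', 'an'] (min_width=9, slack=3)
Line 8: ['television'] (min_width=10, slack=2)
Line 9: ['red', 'yellow'] (min_width=10, slack=2)
Line 10: ['fast'] (min_width=4, slack=8)
Line 11: ['progress'] (min_width=8, slack=4)
Line 12: ['sound', 'river'] (min_width=11, slack=1)
Line 13: ['telescope'] (min_width=9, slack=3)
Line 14: ['brick', 'who'] (min_width=9, slack=3)
Line 15: ['morning', 'in'] (min_width=10, slack=2)
Line 16: ['with'] (min_width=4, slack=8)
Total lines: 16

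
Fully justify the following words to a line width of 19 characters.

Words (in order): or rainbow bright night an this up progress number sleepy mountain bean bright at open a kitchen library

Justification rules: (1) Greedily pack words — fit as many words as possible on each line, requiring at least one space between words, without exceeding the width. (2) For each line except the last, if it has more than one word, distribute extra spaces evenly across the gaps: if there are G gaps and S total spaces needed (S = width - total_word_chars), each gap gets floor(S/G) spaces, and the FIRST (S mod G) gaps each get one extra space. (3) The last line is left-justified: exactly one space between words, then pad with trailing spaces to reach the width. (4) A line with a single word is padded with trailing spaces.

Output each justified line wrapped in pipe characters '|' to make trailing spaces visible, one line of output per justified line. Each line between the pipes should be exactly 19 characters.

Line 1: ['or', 'rainbow', 'bright'] (min_width=17, slack=2)
Line 2: ['night', 'an', 'this', 'up'] (min_width=16, slack=3)
Line 3: ['progress', 'number'] (min_width=15, slack=4)
Line 4: ['sleepy', 'mountain'] (min_width=15, slack=4)
Line 5: ['bean', 'bright', 'at', 'open'] (min_width=19, slack=0)
Line 6: ['a', 'kitchen', 'library'] (min_width=17, slack=2)

Answer: |or  rainbow  bright|
|night  an  this  up|
|progress     number|
|sleepy     mountain|
|bean bright at open|
|a kitchen library  |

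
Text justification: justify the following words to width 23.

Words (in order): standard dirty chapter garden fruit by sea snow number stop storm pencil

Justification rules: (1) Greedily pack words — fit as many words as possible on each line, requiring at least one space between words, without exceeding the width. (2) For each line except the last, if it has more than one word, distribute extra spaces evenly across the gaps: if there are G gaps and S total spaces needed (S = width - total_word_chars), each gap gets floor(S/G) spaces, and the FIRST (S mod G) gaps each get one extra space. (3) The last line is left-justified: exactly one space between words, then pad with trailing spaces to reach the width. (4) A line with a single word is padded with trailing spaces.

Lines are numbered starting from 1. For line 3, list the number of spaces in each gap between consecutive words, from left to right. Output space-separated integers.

Line 1: ['standard', 'dirty', 'chapter'] (min_width=22, slack=1)
Line 2: ['garden', 'fruit', 'by', 'sea'] (min_width=19, slack=4)
Line 3: ['snow', 'number', 'stop', 'storm'] (min_width=22, slack=1)
Line 4: ['pencil'] (min_width=6, slack=17)

Answer: 2 1 1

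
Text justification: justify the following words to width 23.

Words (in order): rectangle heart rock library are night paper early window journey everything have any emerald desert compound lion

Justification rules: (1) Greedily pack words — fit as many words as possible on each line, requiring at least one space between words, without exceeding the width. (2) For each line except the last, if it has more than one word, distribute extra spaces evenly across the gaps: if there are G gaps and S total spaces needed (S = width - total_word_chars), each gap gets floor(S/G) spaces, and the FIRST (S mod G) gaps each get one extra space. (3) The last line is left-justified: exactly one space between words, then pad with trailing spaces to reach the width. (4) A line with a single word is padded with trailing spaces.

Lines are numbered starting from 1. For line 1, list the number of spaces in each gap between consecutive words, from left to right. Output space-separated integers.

Line 1: ['rectangle', 'heart', 'rock'] (min_width=20, slack=3)
Line 2: ['library', 'are', 'night', 'paper'] (min_width=23, slack=0)
Line 3: ['early', 'window', 'journey'] (min_width=20, slack=3)
Line 4: ['everything', 'have', 'any'] (min_width=19, slack=4)
Line 5: ['emerald', 'desert', 'compound'] (min_width=23, slack=0)
Line 6: ['lion'] (min_width=4, slack=19)

Answer: 3 2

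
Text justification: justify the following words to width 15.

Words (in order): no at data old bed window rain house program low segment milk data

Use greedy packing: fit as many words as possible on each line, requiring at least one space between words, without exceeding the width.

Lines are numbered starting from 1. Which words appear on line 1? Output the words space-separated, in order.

Answer: no at data old

Derivation:
Line 1: ['no', 'at', 'data', 'old'] (min_width=14, slack=1)
Line 2: ['bed', 'window', 'rain'] (min_width=15, slack=0)
Line 3: ['house', 'program'] (min_width=13, slack=2)
Line 4: ['low', 'segment'] (min_width=11, slack=4)
Line 5: ['milk', 'data'] (min_width=9, slack=6)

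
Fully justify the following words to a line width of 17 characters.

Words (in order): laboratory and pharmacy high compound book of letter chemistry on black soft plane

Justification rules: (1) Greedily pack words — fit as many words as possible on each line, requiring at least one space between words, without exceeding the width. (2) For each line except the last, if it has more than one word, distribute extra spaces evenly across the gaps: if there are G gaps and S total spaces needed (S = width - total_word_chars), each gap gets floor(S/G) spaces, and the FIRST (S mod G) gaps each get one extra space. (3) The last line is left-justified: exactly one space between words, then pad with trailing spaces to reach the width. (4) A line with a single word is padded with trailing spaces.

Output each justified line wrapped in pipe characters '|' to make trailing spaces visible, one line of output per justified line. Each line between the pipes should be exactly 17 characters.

Line 1: ['laboratory', 'and'] (min_width=14, slack=3)
Line 2: ['pharmacy', 'high'] (min_width=13, slack=4)
Line 3: ['compound', 'book', 'of'] (min_width=16, slack=1)
Line 4: ['letter', 'chemistry'] (min_width=16, slack=1)
Line 5: ['on', 'black', 'soft'] (min_width=13, slack=4)
Line 6: ['plane'] (min_width=5, slack=12)

Answer: |laboratory    and|
|pharmacy     high|
|compound  book of|
|letter  chemistry|
|on   black   soft|
|plane            |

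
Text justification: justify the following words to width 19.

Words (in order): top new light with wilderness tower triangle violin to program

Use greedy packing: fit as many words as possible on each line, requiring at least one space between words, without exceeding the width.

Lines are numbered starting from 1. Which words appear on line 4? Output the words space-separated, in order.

Line 1: ['top', 'new', 'light', 'with'] (min_width=18, slack=1)
Line 2: ['wilderness', 'tower'] (min_width=16, slack=3)
Line 3: ['triangle', 'violin', 'to'] (min_width=18, slack=1)
Line 4: ['program'] (min_width=7, slack=12)

Answer: program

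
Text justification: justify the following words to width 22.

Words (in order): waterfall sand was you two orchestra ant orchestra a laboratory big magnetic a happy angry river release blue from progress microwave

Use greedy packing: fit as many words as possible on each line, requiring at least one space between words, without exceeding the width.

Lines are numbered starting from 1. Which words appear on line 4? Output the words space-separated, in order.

Answer: big magnetic a happy

Derivation:
Line 1: ['waterfall', 'sand', 'was', 'you'] (min_width=22, slack=0)
Line 2: ['two', 'orchestra', 'ant'] (min_width=17, slack=5)
Line 3: ['orchestra', 'a', 'laboratory'] (min_width=22, slack=0)
Line 4: ['big', 'magnetic', 'a', 'happy'] (min_width=20, slack=2)
Line 5: ['angry', 'river', 'release'] (min_width=19, slack=3)
Line 6: ['blue', 'from', 'progress'] (min_width=18, slack=4)
Line 7: ['microwave'] (min_width=9, slack=13)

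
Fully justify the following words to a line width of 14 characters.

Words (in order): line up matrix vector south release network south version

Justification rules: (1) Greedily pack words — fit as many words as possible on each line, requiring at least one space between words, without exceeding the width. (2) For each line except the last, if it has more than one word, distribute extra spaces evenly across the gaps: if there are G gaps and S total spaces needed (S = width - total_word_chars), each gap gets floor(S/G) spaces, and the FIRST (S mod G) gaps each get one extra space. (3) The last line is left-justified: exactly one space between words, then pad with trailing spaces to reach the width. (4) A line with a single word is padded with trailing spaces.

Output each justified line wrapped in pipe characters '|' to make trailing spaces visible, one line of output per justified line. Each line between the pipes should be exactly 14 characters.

Answer: |line up matrix|
|vector   south|
|release       |
|network  south|
|version       |

Derivation:
Line 1: ['line', 'up', 'matrix'] (min_width=14, slack=0)
Line 2: ['vector', 'south'] (min_width=12, slack=2)
Line 3: ['release'] (min_width=7, slack=7)
Line 4: ['network', 'south'] (min_width=13, slack=1)
Line 5: ['version'] (min_width=7, slack=7)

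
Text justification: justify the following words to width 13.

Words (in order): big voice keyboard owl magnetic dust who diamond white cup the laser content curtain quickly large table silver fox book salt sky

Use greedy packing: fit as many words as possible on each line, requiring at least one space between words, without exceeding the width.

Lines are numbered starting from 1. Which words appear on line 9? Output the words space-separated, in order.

Answer: table silver

Derivation:
Line 1: ['big', 'voice'] (min_width=9, slack=4)
Line 2: ['keyboard', 'owl'] (min_width=12, slack=1)
Line 3: ['magnetic', 'dust'] (min_width=13, slack=0)
Line 4: ['who', 'diamond'] (min_width=11, slack=2)
Line 5: ['white', 'cup', 'the'] (min_width=13, slack=0)
Line 6: ['laser', 'content'] (min_width=13, slack=0)
Line 7: ['curtain'] (min_width=7, slack=6)
Line 8: ['quickly', 'large'] (min_width=13, slack=0)
Line 9: ['table', 'silver'] (min_width=12, slack=1)
Line 10: ['fox', 'book', 'salt'] (min_width=13, slack=0)
Line 11: ['sky'] (min_width=3, slack=10)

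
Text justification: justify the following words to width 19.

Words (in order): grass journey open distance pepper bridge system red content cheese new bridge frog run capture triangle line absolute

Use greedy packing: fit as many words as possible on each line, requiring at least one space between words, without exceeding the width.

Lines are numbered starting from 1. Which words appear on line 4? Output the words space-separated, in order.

Answer: content cheese new

Derivation:
Line 1: ['grass', 'journey', 'open'] (min_width=18, slack=1)
Line 2: ['distance', 'pepper'] (min_width=15, slack=4)
Line 3: ['bridge', 'system', 'red'] (min_width=17, slack=2)
Line 4: ['content', 'cheese', 'new'] (min_width=18, slack=1)
Line 5: ['bridge', 'frog', 'run'] (min_width=15, slack=4)
Line 6: ['capture', 'triangle'] (min_width=16, slack=3)
Line 7: ['line', 'absolute'] (min_width=13, slack=6)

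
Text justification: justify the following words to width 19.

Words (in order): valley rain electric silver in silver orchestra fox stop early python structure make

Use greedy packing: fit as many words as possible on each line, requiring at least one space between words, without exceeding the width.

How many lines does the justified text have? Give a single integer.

Line 1: ['valley', 'rain'] (min_width=11, slack=8)
Line 2: ['electric', 'silver', 'in'] (min_width=18, slack=1)
Line 3: ['silver', 'orchestra'] (min_width=16, slack=3)
Line 4: ['fox', 'stop', 'early'] (min_width=14, slack=5)
Line 5: ['python', 'structure'] (min_width=16, slack=3)
Line 6: ['make'] (min_width=4, slack=15)
Total lines: 6

Answer: 6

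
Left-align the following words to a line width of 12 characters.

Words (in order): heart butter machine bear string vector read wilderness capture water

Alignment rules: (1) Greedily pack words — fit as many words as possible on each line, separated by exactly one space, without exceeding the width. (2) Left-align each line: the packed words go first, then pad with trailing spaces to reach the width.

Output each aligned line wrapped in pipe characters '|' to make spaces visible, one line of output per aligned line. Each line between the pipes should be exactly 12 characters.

Line 1: ['heart', 'butter'] (min_width=12, slack=0)
Line 2: ['machine', 'bear'] (min_width=12, slack=0)
Line 3: ['string'] (min_width=6, slack=6)
Line 4: ['vector', 'read'] (min_width=11, slack=1)
Line 5: ['wilderness'] (min_width=10, slack=2)
Line 6: ['capture'] (min_width=7, slack=5)
Line 7: ['water'] (min_width=5, slack=7)

Answer: |heart butter|
|machine bear|
|string      |
|vector read |
|wilderness  |
|capture     |
|water       |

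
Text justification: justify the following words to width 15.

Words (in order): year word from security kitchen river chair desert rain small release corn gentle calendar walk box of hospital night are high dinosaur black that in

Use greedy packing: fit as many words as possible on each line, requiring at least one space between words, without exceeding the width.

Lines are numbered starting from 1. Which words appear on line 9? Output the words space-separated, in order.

Answer: hospital night

Derivation:
Line 1: ['year', 'word', 'from'] (min_width=14, slack=1)
Line 2: ['security'] (min_width=8, slack=7)
Line 3: ['kitchen', 'river'] (min_width=13, slack=2)
Line 4: ['chair', 'desert'] (min_width=12, slack=3)
Line 5: ['rain', 'small'] (min_width=10, slack=5)
Line 6: ['release', 'corn'] (min_width=12, slack=3)
Line 7: ['gentle', 'calendar'] (min_width=15, slack=0)
Line 8: ['walk', 'box', 'of'] (min_width=11, slack=4)
Line 9: ['hospital', 'night'] (min_width=14, slack=1)
Line 10: ['are', 'high'] (min_width=8, slack=7)
Line 11: ['dinosaur', 'black'] (min_width=14, slack=1)
Line 12: ['that', 'in'] (min_width=7, slack=8)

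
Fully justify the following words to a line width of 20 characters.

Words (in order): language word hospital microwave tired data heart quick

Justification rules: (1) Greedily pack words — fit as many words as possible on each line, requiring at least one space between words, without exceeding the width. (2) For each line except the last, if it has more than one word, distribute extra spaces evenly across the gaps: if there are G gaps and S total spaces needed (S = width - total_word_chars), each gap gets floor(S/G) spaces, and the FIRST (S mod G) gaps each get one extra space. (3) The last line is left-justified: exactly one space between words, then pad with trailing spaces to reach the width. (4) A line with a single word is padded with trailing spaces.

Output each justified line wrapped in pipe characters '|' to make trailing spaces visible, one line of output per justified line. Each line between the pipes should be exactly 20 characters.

Answer: |language        word|
|hospital   microwave|
|tired   data   heart|
|quick               |

Derivation:
Line 1: ['language', 'word'] (min_width=13, slack=7)
Line 2: ['hospital', 'microwave'] (min_width=18, slack=2)
Line 3: ['tired', 'data', 'heart'] (min_width=16, slack=4)
Line 4: ['quick'] (min_width=5, slack=15)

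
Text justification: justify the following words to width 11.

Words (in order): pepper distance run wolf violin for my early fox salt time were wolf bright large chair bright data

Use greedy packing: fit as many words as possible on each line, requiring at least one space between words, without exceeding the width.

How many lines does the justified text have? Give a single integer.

Line 1: ['pepper'] (min_width=6, slack=5)
Line 2: ['distance'] (min_width=8, slack=3)
Line 3: ['run', 'wolf'] (min_width=8, slack=3)
Line 4: ['violin', 'for'] (min_width=10, slack=1)
Line 5: ['my', 'early'] (min_width=8, slack=3)
Line 6: ['fox', 'salt'] (min_width=8, slack=3)
Line 7: ['time', 'were'] (min_width=9, slack=2)
Line 8: ['wolf', 'bright'] (min_width=11, slack=0)
Line 9: ['large', 'chair'] (min_width=11, slack=0)
Line 10: ['bright', 'data'] (min_width=11, slack=0)
Total lines: 10

Answer: 10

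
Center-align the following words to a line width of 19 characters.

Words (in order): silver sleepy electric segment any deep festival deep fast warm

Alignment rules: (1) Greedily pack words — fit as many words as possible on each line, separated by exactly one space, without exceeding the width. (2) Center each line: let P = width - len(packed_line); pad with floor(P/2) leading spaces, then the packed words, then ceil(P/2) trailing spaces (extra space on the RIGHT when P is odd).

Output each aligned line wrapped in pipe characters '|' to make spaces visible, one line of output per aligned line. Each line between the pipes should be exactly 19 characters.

Line 1: ['silver', 'sleepy'] (min_width=13, slack=6)
Line 2: ['electric', 'segment'] (min_width=16, slack=3)
Line 3: ['any', 'deep', 'festival'] (min_width=17, slack=2)
Line 4: ['deep', 'fast', 'warm'] (min_width=14, slack=5)

Answer: |   silver sleepy   |
| electric segment  |
| any deep festival |
|  deep fast warm   |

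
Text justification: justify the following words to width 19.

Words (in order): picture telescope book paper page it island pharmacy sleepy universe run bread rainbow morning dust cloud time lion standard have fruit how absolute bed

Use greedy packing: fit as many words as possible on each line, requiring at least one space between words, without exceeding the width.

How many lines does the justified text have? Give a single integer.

Line 1: ['picture', 'telescope'] (min_width=17, slack=2)
Line 2: ['book', 'paper', 'page', 'it'] (min_width=18, slack=1)
Line 3: ['island', 'pharmacy'] (min_width=15, slack=4)
Line 4: ['sleepy', 'universe', 'run'] (min_width=19, slack=0)
Line 5: ['bread', 'rainbow'] (min_width=13, slack=6)
Line 6: ['morning', 'dust', 'cloud'] (min_width=18, slack=1)
Line 7: ['time', 'lion', 'standard'] (min_width=18, slack=1)
Line 8: ['have', 'fruit', 'how'] (min_width=14, slack=5)
Line 9: ['absolute', 'bed'] (min_width=12, slack=7)
Total lines: 9

Answer: 9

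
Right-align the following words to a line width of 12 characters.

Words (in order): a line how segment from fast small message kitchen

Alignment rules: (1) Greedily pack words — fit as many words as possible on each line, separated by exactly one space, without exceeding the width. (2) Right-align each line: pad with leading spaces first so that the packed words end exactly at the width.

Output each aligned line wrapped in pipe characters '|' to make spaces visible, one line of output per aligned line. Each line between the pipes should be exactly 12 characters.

Line 1: ['a', 'line', 'how'] (min_width=10, slack=2)
Line 2: ['segment', 'from'] (min_width=12, slack=0)
Line 3: ['fast', 'small'] (min_width=10, slack=2)
Line 4: ['message'] (min_width=7, slack=5)
Line 5: ['kitchen'] (min_width=7, slack=5)

Answer: |  a line how|
|segment from|
|  fast small|
|     message|
|     kitchen|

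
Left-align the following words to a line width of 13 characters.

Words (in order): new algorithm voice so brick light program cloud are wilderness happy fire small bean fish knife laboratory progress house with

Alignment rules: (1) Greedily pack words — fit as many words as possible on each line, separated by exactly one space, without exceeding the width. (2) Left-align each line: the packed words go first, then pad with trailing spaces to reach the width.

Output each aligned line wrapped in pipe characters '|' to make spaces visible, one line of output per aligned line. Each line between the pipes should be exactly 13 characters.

Line 1: ['new', 'algorithm'] (min_width=13, slack=0)
Line 2: ['voice', 'so'] (min_width=8, slack=5)
Line 3: ['brick', 'light'] (min_width=11, slack=2)
Line 4: ['program', 'cloud'] (min_width=13, slack=0)
Line 5: ['are'] (min_width=3, slack=10)
Line 6: ['wilderness'] (min_width=10, slack=3)
Line 7: ['happy', 'fire'] (min_width=10, slack=3)
Line 8: ['small', 'bean'] (min_width=10, slack=3)
Line 9: ['fish', 'knife'] (min_width=10, slack=3)
Line 10: ['laboratory'] (min_width=10, slack=3)
Line 11: ['progress'] (min_width=8, slack=5)
Line 12: ['house', 'with'] (min_width=10, slack=3)

Answer: |new algorithm|
|voice so     |
|brick light  |
|program cloud|
|are          |
|wilderness   |
|happy fire   |
|small bean   |
|fish knife   |
|laboratory   |
|progress     |
|house with   |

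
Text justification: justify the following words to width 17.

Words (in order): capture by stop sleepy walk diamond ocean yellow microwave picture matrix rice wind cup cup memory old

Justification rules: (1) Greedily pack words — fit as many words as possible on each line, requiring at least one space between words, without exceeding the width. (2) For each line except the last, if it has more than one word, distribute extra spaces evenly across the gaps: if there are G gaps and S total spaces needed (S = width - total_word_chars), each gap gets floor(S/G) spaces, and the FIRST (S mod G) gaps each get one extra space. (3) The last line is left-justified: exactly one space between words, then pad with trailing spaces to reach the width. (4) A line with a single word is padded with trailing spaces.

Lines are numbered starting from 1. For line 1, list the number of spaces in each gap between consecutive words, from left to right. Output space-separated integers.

Line 1: ['capture', 'by', 'stop'] (min_width=15, slack=2)
Line 2: ['sleepy', 'walk'] (min_width=11, slack=6)
Line 3: ['diamond', 'ocean'] (min_width=13, slack=4)
Line 4: ['yellow', 'microwave'] (min_width=16, slack=1)
Line 5: ['picture', 'matrix'] (min_width=14, slack=3)
Line 6: ['rice', 'wind', 'cup', 'cup'] (min_width=17, slack=0)
Line 7: ['memory', 'old'] (min_width=10, slack=7)

Answer: 2 2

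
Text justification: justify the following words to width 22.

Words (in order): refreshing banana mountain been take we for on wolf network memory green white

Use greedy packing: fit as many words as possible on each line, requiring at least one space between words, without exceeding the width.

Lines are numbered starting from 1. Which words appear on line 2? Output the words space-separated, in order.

Answer: mountain been take we

Derivation:
Line 1: ['refreshing', 'banana'] (min_width=17, slack=5)
Line 2: ['mountain', 'been', 'take', 'we'] (min_width=21, slack=1)
Line 3: ['for', 'on', 'wolf', 'network'] (min_width=19, slack=3)
Line 4: ['memory', 'green', 'white'] (min_width=18, slack=4)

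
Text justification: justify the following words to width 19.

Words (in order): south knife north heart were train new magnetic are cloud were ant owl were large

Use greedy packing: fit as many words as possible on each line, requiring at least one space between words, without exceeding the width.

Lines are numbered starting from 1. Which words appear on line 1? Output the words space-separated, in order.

Answer: south knife north

Derivation:
Line 1: ['south', 'knife', 'north'] (min_width=17, slack=2)
Line 2: ['heart', 'were', 'train'] (min_width=16, slack=3)
Line 3: ['new', 'magnetic', 'are'] (min_width=16, slack=3)
Line 4: ['cloud', 'were', 'ant', 'owl'] (min_width=18, slack=1)
Line 5: ['were', 'large'] (min_width=10, slack=9)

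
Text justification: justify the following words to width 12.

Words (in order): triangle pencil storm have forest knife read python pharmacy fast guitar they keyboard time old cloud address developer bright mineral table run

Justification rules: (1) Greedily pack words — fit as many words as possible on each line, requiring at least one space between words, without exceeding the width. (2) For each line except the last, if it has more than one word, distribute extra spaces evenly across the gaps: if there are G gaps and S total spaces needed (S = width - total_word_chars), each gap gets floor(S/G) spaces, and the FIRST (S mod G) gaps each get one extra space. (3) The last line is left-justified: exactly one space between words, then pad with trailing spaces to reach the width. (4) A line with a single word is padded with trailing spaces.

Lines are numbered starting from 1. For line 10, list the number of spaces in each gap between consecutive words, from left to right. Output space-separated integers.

Line 1: ['triangle'] (min_width=8, slack=4)
Line 2: ['pencil', 'storm'] (min_width=12, slack=0)
Line 3: ['have', 'forest'] (min_width=11, slack=1)
Line 4: ['knife', 'read'] (min_width=10, slack=2)
Line 5: ['python'] (min_width=6, slack=6)
Line 6: ['pharmacy'] (min_width=8, slack=4)
Line 7: ['fast', 'guitar'] (min_width=11, slack=1)
Line 8: ['they'] (min_width=4, slack=8)
Line 9: ['keyboard'] (min_width=8, slack=4)
Line 10: ['time', 'old'] (min_width=8, slack=4)
Line 11: ['cloud'] (min_width=5, slack=7)
Line 12: ['address'] (min_width=7, slack=5)
Line 13: ['developer'] (min_width=9, slack=3)
Line 14: ['bright'] (min_width=6, slack=6)
Line 15: ['mineral'] (min_width=7, slack=5)
Line 16: ['table', 'run'] (min_width=9, slack=3)

Answer: 5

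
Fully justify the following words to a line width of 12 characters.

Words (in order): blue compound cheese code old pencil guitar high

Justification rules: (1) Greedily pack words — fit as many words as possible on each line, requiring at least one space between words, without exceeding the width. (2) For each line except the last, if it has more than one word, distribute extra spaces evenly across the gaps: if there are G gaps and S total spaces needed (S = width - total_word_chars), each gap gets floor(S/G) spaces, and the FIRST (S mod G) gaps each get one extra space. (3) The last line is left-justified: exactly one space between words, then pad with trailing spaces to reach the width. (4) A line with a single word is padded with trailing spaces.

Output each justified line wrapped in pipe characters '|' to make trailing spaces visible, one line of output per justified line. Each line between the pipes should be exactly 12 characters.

Line 1: ['blue'] (min_width=4, slack=8)
Line 2: ['compound'] (min_width=8, slack=4)
Line 3: ['cheese', 'code'] (min_width=11, slack=1)
Line 4: ['old', 'pencil'] (min_width=10, slack=2)
Line 5: ['guitar', 'high'] (min_width=11, slack=1)

Answer: |blue        |
|compound    |
|cheese  code|
|old   pencil|
|guitar high |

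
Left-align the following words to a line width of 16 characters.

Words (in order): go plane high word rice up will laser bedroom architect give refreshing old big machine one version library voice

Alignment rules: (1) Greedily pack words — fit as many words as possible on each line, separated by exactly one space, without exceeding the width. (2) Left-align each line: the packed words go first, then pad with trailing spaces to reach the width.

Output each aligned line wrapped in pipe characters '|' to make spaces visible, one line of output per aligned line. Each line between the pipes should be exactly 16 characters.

Line 1: ['go', 'plane', 'high'] (min_width=13, slack=3)
Line 2: ['word', 'rice', 'up'] (min_width=12, slack=4)
Line 3: ['will', 'laser'] (min_width=10, slack=6)
Line 4: ['bedroom'] (min_width=7, slack=9)
Line 5: ['architect', 'give'] (min_width=14, slack=2)
Line 6: ['refreshing', 'old'] (min_width=14, slack=2)
Line 7: ['big', 'machine', 'one'] (min_width=15, slack=1)
Line 8: ['version', 'library'] (min_width=15, slack=1)
Line 9: ['voice'] (min_width=5, slack=11)

Answer: |go plane high   |
|word rice up    |
|will laser      |
|bedroom         |
|architect give  |
|refreshing old  |
|big machine one |
|version library |
|voice           |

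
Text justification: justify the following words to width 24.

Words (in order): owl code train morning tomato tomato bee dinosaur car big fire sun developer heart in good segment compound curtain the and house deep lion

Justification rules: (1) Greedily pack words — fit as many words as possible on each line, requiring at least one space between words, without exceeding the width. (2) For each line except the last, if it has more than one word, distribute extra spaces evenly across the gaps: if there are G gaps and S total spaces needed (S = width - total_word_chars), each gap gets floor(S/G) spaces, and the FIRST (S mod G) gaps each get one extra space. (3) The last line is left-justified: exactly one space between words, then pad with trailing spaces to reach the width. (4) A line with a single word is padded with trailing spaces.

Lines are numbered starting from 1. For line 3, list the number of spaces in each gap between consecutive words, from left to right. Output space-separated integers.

Answer: 2 2 2

Derivation:
Line 1: ['owl', 'code', 'train', 'morning'] (min_width=22, slack=2)
Line 2: ['tomato', 'tomato', 'bee'] (min_width=17, slack=7)
Line 3: ['dinosaur', 'car', 'big', 'fire'] (min_width=21, slack=3)
Line 4: ['sun', 'developer', 'heart', 'in'] (min_width=22, slack=2)
Line 5: ['good', 'segment', 'compound'] (min_width=21, slack=3)
Line 6: ['curtain', 'the', 'and', 'house'] (min_width=21, slack=3)
Line 7: ['deep', 'lion'] (min_width=9, slack=15)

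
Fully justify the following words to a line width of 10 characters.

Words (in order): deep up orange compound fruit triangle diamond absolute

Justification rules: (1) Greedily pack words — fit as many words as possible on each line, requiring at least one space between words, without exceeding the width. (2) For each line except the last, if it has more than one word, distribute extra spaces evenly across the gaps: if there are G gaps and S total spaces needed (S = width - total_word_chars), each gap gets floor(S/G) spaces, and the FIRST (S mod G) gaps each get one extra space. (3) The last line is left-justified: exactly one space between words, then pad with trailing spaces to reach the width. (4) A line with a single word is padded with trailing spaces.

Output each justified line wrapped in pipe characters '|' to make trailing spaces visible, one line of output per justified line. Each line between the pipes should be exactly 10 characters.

Line 1: ['deep', 'up'] (min_width=7, slack=3)
Line 2: ['orange'] (min_width=6, slack=4)
Line 3: ['compound'] (min_width=8, slack=2)
Line 4: ['fruit'] (min_width=5, slack=5)
Line 5: ['triangle'] (min_width=8, slack=2)
Line 6: ['diamond'] (min_width=7, slack=3)
Line 7: ['absolute'] (min_width=8, slack=2)

Answer: |deep    up|
|orange    |
|compound  |
|fruit     |
|triangle  |
|diamond   |
|absolute  |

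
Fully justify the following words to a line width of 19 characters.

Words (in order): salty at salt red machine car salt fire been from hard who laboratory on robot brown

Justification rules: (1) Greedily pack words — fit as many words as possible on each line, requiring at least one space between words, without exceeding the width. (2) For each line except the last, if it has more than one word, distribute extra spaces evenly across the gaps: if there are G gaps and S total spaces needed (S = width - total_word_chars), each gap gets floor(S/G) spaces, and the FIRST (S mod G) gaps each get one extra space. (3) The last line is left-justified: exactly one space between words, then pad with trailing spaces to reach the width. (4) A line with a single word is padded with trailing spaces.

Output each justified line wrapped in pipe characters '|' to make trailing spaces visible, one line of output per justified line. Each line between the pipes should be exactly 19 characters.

Line 1: ['salty', 'at', 'salt', 'red'] (min_width=17, slack=2)
Line 2: ['machine', 'car', 'salt'] (min_width=16, slack=3)
Line 3: ['fire', 'been', 'from', 'hard'] (min_width=19, slack=0)
Line 4: ['who', 'laboratory', 'on'] (min_width=17, slack=2)
Line 5: ['robot', 'brown'] (min_width=11, slack=8)

Answer: |salty  at  salt red|
|machine   car  salt|
|fire been from hard|
|who  laboratory  on|
|robot brown        |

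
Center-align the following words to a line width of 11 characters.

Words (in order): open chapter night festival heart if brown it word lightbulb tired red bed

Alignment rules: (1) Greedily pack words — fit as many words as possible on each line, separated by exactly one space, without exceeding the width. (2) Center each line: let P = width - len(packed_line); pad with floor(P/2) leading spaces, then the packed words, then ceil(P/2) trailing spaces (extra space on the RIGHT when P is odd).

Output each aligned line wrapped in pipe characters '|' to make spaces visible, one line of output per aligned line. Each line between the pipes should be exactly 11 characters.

Line 1: ['open'] (min_width=4, slack=7)
Line 2: ['chapter'] (min_width=7, slack=4)
Line 3: ['night'] (min_width=5, slack=6)
Line 4: ['festival'] (min_width=8, slack=3)
Line 5: ['heart', 'if'] (min_width=8, slack=3)
Line 6: ['brown', 'it'] (min_width=8, slack=3)
Line 7: ['word'] (min_width=4, slack=7)
Line 8: ['lightbulb'] (min_width=9, slack=2)
Line 9: ['tired', 'red'] (min_width=9, slack=2)
Line 10: ['bed'] (min_width=3, slack=8)

Answer: |   open    |
|  chapter  |
|   night   |
| festival  |
| heart if  |
| brown it  |
|   word    |
| lightbulb |
| tired red |
|    bed    |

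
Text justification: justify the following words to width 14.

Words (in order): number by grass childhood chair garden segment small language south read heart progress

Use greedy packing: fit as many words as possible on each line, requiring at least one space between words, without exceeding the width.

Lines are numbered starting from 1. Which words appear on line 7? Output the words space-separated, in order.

Line 1: ['number', 'by'] (min_width=9, slack=5)
Line 2: ['grass'] (min_width=5, slack=9)
Line 3: ['childhood'] (min_width=9, slack=5)
Line 4: ['chair', 'garden'] (min_width=12, slack=2)
Line 5: ['segment', 'small'] (min_width=13, slack=1)
Line 6: ['language', 'south'] (min_width=14, slack=0)
Line 7: ['read', 'heart'] (min_width=10, slack=4)
Line 8: ['progress'] (min_width=8, slack=6)

Answer: read heart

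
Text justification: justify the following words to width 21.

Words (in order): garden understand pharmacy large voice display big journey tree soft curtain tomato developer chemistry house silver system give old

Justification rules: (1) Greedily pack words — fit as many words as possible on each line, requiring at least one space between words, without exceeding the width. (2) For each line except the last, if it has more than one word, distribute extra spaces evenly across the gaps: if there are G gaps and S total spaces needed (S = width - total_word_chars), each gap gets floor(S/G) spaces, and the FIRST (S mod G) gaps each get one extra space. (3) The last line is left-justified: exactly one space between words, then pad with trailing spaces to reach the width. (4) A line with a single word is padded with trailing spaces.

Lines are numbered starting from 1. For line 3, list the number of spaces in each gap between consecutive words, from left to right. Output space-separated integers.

Line 1: ['garden', 'understand'] (min_width=17, slack=4)
Line 2: ['pharmacy', 'large', 'voice'] (min_width=20, slack=1)
Line 3: ['display', 'big', 'journey'] (min_width=19, slack=2)
Line 4: ['tree', 'soft', 'curtain'] (min_width=17, slack=4)
Line 5: ['tomato', 'developer'] (min_width=16, slack=5)
Line 6: ['chemistry', 'house'] (min_width=15, slack=6)
Line 7: ['silver', 'system', 'give'] (min_width=18, slack=3)
Line 8: ['old'] (min_width=3, slack=18)

Answer: 2 2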